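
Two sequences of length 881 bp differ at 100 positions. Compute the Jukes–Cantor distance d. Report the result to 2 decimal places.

0.12

p = 100/881 ≈ 0.113507.
d = −(3/4) ln(1 − 4p/3) = −0.75 ln(1 − 0.151343) = −0.75 ln(0.848657)
  = −0.75 × (-0.164100) = 0.123075 substitutions/site.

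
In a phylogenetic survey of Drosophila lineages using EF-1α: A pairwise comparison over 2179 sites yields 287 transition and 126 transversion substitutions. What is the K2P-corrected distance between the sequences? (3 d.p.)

0.224

P = 287/2179 ≈ 0.131712 and Q = 126/2179 ≈ 0.057825.
Under the Kimura two-parameter model, d = −½ ln(1 − 2P − Q) − ¼ ln(1 − 2Q).
1 − 2P − Q = 0.678751, giving −½ ln(0.678751) = 0.193750.
1 − 2Q = 0.88435, giving −¼ ln(0.88435) = 0.030726.
d = 0.193750 + 0.030726 = 0.224476.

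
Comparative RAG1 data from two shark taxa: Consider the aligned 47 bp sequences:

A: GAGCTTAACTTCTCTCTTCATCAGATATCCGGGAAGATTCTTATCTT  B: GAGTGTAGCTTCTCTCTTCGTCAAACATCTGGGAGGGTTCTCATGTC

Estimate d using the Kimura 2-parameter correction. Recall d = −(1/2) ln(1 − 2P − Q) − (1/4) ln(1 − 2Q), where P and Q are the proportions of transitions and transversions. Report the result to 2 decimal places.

0.34

Of 47 sites, 10 differences are transitions and 2 are transversions, so P = 10/47 ≈ 0.212766 and Q = 2/47 ≈ 0.042553.
Under the Kimura two-parameter model, d = −½ ln(1 − 2P − Q) − ¼ ln(1 − 2Q).
1 − 2P − Q = 0.531915, giving −½ ln(0.531915) = 0.315636.
1 − 2Q = 0.914894, giving −¼ ln(0.914894) = 0.022237.
d = 0.315636 + 0.022237 = 0.337873.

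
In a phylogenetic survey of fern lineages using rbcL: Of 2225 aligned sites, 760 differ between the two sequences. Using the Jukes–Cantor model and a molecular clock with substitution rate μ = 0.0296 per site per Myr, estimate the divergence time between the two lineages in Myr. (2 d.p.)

p = 760/2225 ≈ 0.341573.
d = −(3/4) ln(1 − 4p/3) = −0.75 ln(1 − 0.455431) = −0.75 ln(0.544569)
  = −0.75 × (-0.607761) = 0.455821 substitutions/site.
Under a molecular clock d = 2μt, so t = d/(2μ) = 0.455821 / (2 × 0.0296) = 7.70 Myr.

7.70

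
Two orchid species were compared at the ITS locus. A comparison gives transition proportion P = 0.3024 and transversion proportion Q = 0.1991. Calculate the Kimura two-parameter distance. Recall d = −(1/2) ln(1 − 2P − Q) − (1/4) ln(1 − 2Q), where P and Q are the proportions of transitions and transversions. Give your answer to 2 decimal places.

0.94

Under the Kimura two-parameter model, d = −½ ln(1 − 2P − Q) − ¼ ln(1 − 2Q).
1 − 2P − Q = 0.1961, giving −½ ln(0.1961) = 0.814565.
1 − 2Q = 0.6018, giving −¼ ln(0.6018) = 0.126958.
d = 0.814565 + 0.126958 = 0.941523.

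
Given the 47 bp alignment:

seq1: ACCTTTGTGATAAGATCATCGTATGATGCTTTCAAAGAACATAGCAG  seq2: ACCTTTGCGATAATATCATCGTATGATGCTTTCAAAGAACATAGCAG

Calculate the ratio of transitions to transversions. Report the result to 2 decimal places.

1.00

Transitions are A↔G and C↔T; transversions are all other mismatches.
Transitions: 1. Transversions: 1.
R = 1/1 = 1.00.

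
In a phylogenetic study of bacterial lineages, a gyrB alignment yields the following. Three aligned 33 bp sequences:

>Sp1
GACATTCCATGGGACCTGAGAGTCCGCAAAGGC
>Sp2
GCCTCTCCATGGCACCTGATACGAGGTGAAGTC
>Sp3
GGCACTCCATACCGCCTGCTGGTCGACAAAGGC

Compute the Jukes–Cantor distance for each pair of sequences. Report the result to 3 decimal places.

Sp1–Sp2: 12/33 sites differ → p ≈ 0.363636, d = −0.75 ln(1 − 0.484848) = 0.497470 ≈ 0.497.
Sp1–Sp3: 11/33 sites differ → p ≈ 0.333333, d = −0.75 ln(1 − 0.444444) = 0.440839 ≈ 0.441.
Sp2–Sp3: 14/33 sites differ → p ≈ 0.424242, d = −0.75 ln(1 − 0.565656) = 0.625439 ≈ 0.625.

d(Sp1,Sp2) = 0.497, d(Sp1,Sp3) = 0.441, d(Sp2,Sp3) = 0.625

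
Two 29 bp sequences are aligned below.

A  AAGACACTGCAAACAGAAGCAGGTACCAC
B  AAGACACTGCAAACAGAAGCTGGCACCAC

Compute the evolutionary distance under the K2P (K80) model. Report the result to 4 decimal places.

Of 29 sites, 1 differences are transitions and 1 are transversions, so P = 1/29 ≈ 0.034483 and Q = 1/29 ≈ 0.034483.
Under the Kimura two-parameter model, d = −½ ln(1 − 2P − Q) − ¼ ln(1 − 2Q).
1 − 2P − Q = 0.896551, giving −½ ln(0.896551) = 0.054600.
1 − 2Q = 0.931034, giving −¼ ln(0.931034) = 0.017865.
d = 0.054600 + 0.017865 = 0.072465.

0.0725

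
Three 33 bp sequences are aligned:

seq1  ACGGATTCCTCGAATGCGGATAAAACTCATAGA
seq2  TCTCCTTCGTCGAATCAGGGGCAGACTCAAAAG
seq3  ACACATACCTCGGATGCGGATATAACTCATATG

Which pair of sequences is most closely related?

seq1–seq2: 14/33 differ, p = 0.424, d = 0.625.
seq1–seq3: 7/33 differ, p = 0.212, d = 0.249.
seq2–seq3: 15/33 differ, p = 0.455, d = 0.699.
The smallest distance is between seq1 and seq3.

seq1 and seq3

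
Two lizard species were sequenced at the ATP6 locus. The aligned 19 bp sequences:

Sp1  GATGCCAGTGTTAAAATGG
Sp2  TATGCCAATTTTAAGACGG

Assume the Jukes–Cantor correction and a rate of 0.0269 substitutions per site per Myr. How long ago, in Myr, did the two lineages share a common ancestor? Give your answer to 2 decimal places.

The sequences differ at 5 of 19 sites (1, 8, 10, 15, 17), so p = 5/19 ≈ 0.263158.
d = −(3/4) ln(1 − 4p/3) = −0.75 ln(1 − 0.350877) = −0.75 ln(0.649123)
  = −0.75 × (-0.432133) = 0.324100 substitutions/site.
Under a molecular clock d = 2μt, so t = d/(2μ) = 0.324100 / (2 × 0.0269) = 6.02 Myr.

6.02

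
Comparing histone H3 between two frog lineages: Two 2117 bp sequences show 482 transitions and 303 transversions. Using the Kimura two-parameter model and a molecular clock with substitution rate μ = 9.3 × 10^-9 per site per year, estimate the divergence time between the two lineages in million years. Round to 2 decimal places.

P = 482/2117 ≈ 0.227681 and Q = 303/2117 ≈ 0.143127.
Under the Kimura two-parameter model, d = −½ ln(1 − 2P − Q) − ¼ ln(1 − 2Q).
1 − 2P − Q = 0.401511, giving −½ ln(0.401511) = 0.456260.
1 − 2Q = 0.713746, giving −¼ ln(0.713746) = 0.084307.
d = 0.456260 + 0.084307 = 0.540567.
Under a molecular clock d = 2μt, so t = d/(2μ) = 0.540567 / (2 × 9.3 × 10^-9) = 29.06 million years.

29.06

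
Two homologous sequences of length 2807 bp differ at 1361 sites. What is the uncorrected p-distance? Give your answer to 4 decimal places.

p = 1361/2807 = 0.484859… ≈ 0.4849 (to 4 d.p.).

0.4849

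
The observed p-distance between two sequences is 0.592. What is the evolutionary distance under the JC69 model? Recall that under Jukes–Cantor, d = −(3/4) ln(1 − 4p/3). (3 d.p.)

1.168

d = −(3/4) ln(1 − 4p/3) = −0.75 ln(1 − 0.789333) = −0.75 ln(0.210667)
  = −0.75 × (-1.557477) = 1.168108 substitutions/site.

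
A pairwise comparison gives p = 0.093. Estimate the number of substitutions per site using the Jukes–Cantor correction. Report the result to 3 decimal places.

0.099

d = −(3/4) ln(1 − 4p/3) = −0.75 ln(1 − 0.124) = −0.75 ln(0.876)
  = −0.75 × (-0.132389) = 0.099292 substitutions/site.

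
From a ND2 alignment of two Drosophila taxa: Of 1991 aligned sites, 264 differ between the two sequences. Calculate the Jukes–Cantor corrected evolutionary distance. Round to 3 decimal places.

0.146

p = 264/1991 ≈ 0.132597.
d = −(3/4) ln(1 − 4p/3) = −0.75 ln(1 − 0.176796) = −0.75 ln(0.823204)
  = −0.75 × (-0.194551) = 0.145913 substitutions/site.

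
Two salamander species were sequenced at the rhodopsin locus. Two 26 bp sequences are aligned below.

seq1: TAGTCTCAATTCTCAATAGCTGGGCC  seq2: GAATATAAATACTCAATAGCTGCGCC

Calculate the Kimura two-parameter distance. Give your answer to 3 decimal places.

Of 26 sites, 1 differences are transitions and 5 are transversions, so P = 1/26 ≈ 0.038462 and Q = 5/26 ≈ 0.192308.
Under the Kimura two-parameter model, d = −½ ln(1 − 2P − Q) − ¼ ln(1 − 2Q).
1 − 2P − Q = 0.730768, giving −½ ln(0.730768) = 0.156830.
1 − 2Q = 0.615384, giving −¼ ln(0.615384) = 0.121377.
d = 0.156830 + 0.121377 = 0.278207.

0.278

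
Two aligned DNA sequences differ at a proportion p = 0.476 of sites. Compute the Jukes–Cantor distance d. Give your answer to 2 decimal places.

d = −(3/4) ln(1 − 4p/3) = −0.75 ln(1 − 0.634667) = −0.75 ln(0.365333)
  = −0.75 × (-1.006946) = 0.755210 substitutions/site.

0.76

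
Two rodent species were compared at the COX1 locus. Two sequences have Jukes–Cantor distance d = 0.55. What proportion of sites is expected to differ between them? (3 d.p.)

p = (3/4)(1 − e^(−4d/3)) = 0.75 × (1 − e^(-0.733333)) = 0.75 × (1 − 0.480305) = 0.389771.

0.390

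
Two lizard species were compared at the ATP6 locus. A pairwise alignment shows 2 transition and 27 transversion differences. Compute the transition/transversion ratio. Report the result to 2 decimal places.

R = 2/27 = 0.074074… ≈ 0.07 (to 2 d.p.).

0.07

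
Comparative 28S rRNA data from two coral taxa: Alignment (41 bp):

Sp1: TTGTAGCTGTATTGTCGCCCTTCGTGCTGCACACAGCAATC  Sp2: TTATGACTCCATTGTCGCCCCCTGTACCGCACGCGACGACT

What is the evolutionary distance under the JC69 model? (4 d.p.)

The sequences differ at 16 of 41 sites, so p = 16/41 ≈ 0.390244.
d = −(3/4) ln(1 − 4p/3) = −0.75 ln(1 − 0.520325) = −0.75 ln(0.479675)
  = −0.75 × (-0.734646) = 0.550985 substitutions/site.

0.5510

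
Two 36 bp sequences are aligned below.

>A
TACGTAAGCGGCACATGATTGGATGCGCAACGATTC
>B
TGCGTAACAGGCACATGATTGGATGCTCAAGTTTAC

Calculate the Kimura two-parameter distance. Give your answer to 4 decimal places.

Of 36 sites, 1 differences are transitions and 7 are transversions, so P = 1/36 ≈ 0.027778 and Q = 7/36 ≈ 0.194444.
Under the Kimura two-parameter model, d = −½ ln(1 − 2P − Q) − ¼ ln(1 − 2Q).
1 − 2P − Q = 0.75, giving −½ ln(0.75) = 0.143841.
1 − 2Q = 0.611112, giving −¼ ln(0.611112) = 0.123119.
d = 0.143841 + 0.123119 = 0.266960.

0.2670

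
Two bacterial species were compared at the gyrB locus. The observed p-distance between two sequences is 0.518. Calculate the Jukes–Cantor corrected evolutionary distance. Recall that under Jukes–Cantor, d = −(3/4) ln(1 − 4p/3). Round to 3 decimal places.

0.880

d = −(3/4) ln(1 − 4p/3) = −0.75 ln(1 − 0.690667) = −0.75 ln(0.309333)
  = −0.75 × (-1.173337) = 0.880003 substitutions/site.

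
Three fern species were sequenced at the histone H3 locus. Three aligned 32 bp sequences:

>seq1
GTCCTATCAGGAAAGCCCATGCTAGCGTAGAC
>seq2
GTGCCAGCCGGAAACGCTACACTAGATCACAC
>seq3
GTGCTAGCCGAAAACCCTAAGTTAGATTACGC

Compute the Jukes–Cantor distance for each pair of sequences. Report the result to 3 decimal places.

seq1–seq2: 13/32 sites differ → p = 0.40625, d = −0.75 ln(1 − 0.541667) = 0.585119 ≈ 0.585.
seq1–seq3: 12/32 sites differ → p = 0.375, d = −0.75 ln(1 − 0.5) = 0.519860 ≈ 0.520.
seq2–seq3: 8/32 sites differ → p = 0.25, d = −0.75 ln(1 − 0.333333) = 0.304098 ≈ 0.304.

d(seq1,seq2) = 0.585, d(seq1,seq3) = 0.520, d(seq2,seq3) = 0.304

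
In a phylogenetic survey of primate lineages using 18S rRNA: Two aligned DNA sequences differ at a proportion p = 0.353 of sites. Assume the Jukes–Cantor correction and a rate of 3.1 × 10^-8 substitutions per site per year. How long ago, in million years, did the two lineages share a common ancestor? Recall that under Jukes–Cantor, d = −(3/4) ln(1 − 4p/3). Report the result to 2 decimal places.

7.70

d = −(3/4) ln(1 − 4p/3) = −0.75 ln(1 − 0.470667) = −0.75 ln(0.529333)
  = −0.75 × (-0.636138) = 0.477104 substitutions/site.
Under a molecular clock d = 2μt, so t = d/(2μ) = 0.477104 / (2 × 3.1 × 10^-8) = 7.70 million years.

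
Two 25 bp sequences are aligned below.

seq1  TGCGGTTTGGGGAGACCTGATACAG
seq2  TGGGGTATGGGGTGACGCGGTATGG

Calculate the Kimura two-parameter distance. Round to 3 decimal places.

Of 25 sites, 4 differences are transitions and 4 are transversions, so P = 4/25 = 0.16 and Q = 4/25 = 0.16.
Under the Kimura two-parameter model, d = −½ ln(1 − 2P − Q) − ¼ ln(1 − 2Q).
1 − 2P − Q = 0.52, giving −½ ln(0.52) = 0.326963.
1 − 2Q = 0.68, giving −¼ ln(0.68) = 0.096416.
d = 0.326963 + 0.096416 = 0.423379.

0.423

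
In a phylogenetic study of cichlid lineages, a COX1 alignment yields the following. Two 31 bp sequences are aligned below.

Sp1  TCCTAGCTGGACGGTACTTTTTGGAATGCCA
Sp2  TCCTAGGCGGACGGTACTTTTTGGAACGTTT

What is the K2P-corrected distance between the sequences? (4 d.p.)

0.2293

Of 31 sites, 4 differences are transitions and 2 are transversions, so P = 4/31 ≈ 0.129032 and Q = 2/31 ≈ 0.064516.
Under the Kimura two-parameter model, d = −½ ln(1 − 2P − Q) − ¼ ln(1 − 2Q).
1 − 2P − Q = 0.67742, giving −½ ln(0.67742) = 0.194732.
1 − 2Q = 0.870968, giving −¼ ln(0.870968) = 0.034538.
d = 0.194732 + 0.034538 = 0.229270.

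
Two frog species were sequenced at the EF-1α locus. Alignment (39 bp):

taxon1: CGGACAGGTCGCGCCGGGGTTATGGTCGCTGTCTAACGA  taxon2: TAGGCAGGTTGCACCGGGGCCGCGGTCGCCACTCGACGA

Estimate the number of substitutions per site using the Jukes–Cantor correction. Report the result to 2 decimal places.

The sequences differ at 15 of 39 sites, so p = 15/39 ≈ 0.384615.
d = −(3/4) ln(1 − 4p/3) = −0.75 ln(1 − 0.51282) = −0.75 ln(0.48718)
  = −0.75 × (-0.719122) = 0.539342 substitutions/site.

0.54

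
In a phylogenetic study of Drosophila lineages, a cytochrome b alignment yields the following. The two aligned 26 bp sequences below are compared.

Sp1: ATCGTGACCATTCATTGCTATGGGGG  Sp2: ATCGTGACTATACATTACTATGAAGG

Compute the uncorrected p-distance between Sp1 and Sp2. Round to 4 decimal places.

The sequences differ at 5 of 26 positions (sites 9, 12, 17, 23, 24).
p = 5/26 = 0.192307… ≈ 0.1923 (to 4 d.p.).

0.1923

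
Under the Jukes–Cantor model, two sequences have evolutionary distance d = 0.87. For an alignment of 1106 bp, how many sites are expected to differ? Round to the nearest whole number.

569

Invert JC69: p = (3/4)(1 − e^(−4d/3)) = 0.75 × (1 − e^(-1.16)) = 0.75 × (1 − 0.313486) = 0.514886.
Expected differing sites = pL ≈ 0.514886 × 1106 = 569.463916 ≈ 569.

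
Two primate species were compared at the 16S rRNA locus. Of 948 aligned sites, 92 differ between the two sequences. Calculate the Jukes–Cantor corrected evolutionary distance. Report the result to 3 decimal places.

0.104

p = 92/948 ≈ 0.097046.
d = −(3/4) ln(1 − 4p/3) = −0.75 ln(1 − 0.129395) = −0.75 ln(0.870605)
  = −0.75 × (-0.138567) = 0.103925 substitutions/site.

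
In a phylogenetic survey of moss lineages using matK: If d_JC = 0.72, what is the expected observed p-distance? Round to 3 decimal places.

0.463

p = (3/4)(1 − e^(−4d/3)) = 0.75 × (1 − e^(-0.96)) = 0.75 × (1 − 0.382893) = 0.462830.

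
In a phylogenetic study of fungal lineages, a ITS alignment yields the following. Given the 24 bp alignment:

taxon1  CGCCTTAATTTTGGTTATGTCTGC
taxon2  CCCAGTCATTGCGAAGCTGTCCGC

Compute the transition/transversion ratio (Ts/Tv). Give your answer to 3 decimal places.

Transitions are A↔G and C↔T; transversions are all other mismatches.
Transitions: 3. Transversions: 8.
R = 3/8 = 0.375.

0.375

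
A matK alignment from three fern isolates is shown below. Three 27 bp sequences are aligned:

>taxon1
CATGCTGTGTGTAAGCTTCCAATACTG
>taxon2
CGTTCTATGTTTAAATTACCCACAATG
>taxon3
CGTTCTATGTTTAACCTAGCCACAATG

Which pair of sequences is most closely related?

taxon1–taxon2: 10/27 differ, p = 0.370, d = 0.511.
taxon1–taxon3: 10/27 differ, p = 0.370, d = 0.511.
taxon2–taxon3: 3/27 differ, p = 0.111, d = 0.120.
The smallest distance is between taxon2 and taxon3.

taxon2 and taxon3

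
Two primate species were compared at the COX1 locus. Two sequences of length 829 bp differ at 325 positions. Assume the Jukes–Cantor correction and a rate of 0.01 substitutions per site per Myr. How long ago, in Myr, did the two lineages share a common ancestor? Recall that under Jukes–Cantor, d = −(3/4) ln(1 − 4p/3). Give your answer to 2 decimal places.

p = 325/829 ≈ 0.392039.
d = −(3/4) ln(1 − 4p/3) = −0.75 ln(1 − 0.522719) = −0.75 ln(0.477281)
  = −0.75 × (-0.739650) = 0.554738 substitutions/site.
Under a molecular clock d = 2μt, so t = d/(2μ) = 0.554738 / (2 × 0.01) = 27.74 Myr.

27.74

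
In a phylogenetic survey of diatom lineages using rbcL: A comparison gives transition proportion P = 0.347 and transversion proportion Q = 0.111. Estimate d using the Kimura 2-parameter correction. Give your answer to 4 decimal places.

Under the Kimura two-parameter model, d = −½ ln(1 − 2P − Q) − ¼ ln(1 − 2Q).
1 − 2P − Q = 0.195, giving −½ ln(0.195) = 0.817378.
1 − 2Q = 0.778, giving −¼ ln(0.778) = 0.062757.
d = 0.817378 + 0.062757 = 0.880135.

0.8801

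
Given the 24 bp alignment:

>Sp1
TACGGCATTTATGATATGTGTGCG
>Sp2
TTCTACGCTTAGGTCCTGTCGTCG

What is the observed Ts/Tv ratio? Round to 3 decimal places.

Transitions are A↔G and C↔T; transversions are all other mismatches.
Transitions: 4. Transversions: 8.
R = 4/8 = 0.500.

0.500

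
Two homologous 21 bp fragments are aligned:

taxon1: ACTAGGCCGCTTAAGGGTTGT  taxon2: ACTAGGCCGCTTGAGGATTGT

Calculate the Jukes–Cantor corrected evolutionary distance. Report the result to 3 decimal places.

0.102

The sequences differ at 2 of 21 sites (13, 17), so p = 2/21 ≈ 0.095238.
d = −(3/4) ln(1 − 4p/3) = −0.75 ln(1 − 0.126984) = −0.75 ln(0.873016)
  = −0.75 × (-0.135801) = 0.101851 substitutions/site.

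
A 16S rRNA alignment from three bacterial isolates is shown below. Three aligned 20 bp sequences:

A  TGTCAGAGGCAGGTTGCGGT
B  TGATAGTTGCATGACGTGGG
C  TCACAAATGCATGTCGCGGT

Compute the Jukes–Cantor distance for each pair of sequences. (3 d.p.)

d(A,B) = 0.687, d(A,C) = 0.383, d(B,C) = 0.471

A–B: 9/20 sites differ → p = 0.45, d = −0.75 ln(1 − 0.6) = 0.687218 ≈ 0.687.
A–C: 6/20 sites differ → p = 0.3, d = −0.75 ln(1 − 0.4) = 0.383119 ≈ 0.383.
B–C: 7/20 sites differ → p = 0.35, d = −0.75 ln(1 − 0.466667) = 0.471457 ≈ 0.471.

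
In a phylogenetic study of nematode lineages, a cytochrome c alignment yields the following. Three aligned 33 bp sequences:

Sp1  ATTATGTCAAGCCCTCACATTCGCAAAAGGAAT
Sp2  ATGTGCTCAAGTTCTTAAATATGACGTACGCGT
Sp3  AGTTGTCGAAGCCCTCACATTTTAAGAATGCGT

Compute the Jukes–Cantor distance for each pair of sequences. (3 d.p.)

Sp1–Sp2: 17/33 sites differ → p ≈ 0.515152, d = −0.75 ln(1 − 0.686869) = 0.870850 ≈ 0.871.
Sp1–Sp3: 13/33 sites differ → p ≈ 0.393939, d = −0.75 ln(1 − 0.525252) = 0.558728 ≈ 0.559.
Sp2–Sp3: 14/33 sites differ → p ≈ 0.424242, d = −0.75 ln(1 − 0.565656) = 0.625439 ≈ 0.625.

d(Sp1,Sp2) = 0.871, d(Sp1,Sp3) = 0.559, d(Sp2,Sp3) = 0.625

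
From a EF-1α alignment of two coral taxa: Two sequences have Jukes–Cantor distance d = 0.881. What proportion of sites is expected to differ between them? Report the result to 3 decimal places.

p = (3/4)(1 − e^(−4d/3)) = 0.75 × (1 − e^(-1.174667)) = 0.75 × (1 − 0.308922) = 0.518309.

0.518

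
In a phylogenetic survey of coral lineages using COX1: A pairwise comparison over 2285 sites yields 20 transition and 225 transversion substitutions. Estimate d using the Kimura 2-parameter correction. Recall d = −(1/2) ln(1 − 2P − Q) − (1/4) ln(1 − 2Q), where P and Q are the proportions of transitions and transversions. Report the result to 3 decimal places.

0.116

P = 20/2285 ≈ 0.008753 and Q = 225/2285 ≈ 0.098468.
Under the Kimura two-parameter model, d = −½ ln(1 − 2P − Q) − ¼ ln(1 − 2Q).
1 − 2P − Q = 0.884026, giving −½ ln(0.884026) = 0.061634.
1 − 2Q = 0.803064, giving −¼ ln(0.803064) = 0.054830.
d = 0.061634 + 0.054830 = 0.116464.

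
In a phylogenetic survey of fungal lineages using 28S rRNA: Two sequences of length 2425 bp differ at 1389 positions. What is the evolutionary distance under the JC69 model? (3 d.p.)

1.082

p = 1389/2425 ≈ 0.572784.
d = −(3/4) ln(1 − 4p/3) = −0.75 ln(1 − 0.763712) = −0.75 ln(0.236288)
  = −0.75 × (-1.442704) = 1.082028 substitutions/site.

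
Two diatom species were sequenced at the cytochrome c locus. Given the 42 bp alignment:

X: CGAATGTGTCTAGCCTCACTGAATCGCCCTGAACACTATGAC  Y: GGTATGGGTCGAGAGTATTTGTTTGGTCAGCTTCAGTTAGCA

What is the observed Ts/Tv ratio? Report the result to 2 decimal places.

0.10

Transitions are A↔G and C↔T; transversions are all other mismatches.
Transitions: 2. Transversions: 21.
R = 2/21 = 0.095238… ≈ 0.10 (to 2 d.p.).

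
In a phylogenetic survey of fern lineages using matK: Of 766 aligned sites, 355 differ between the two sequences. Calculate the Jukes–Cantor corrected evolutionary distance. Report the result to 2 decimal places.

0.72

p = 355/766 ≈ 0.463446.
d = −(3/4) ln(1 − 4p/3) = −0.75 ln(1 − 0.617928) = −0.75 ln(0.382072)
  = −0.75 × (-0.962146) = 0.721610 substitutions/site.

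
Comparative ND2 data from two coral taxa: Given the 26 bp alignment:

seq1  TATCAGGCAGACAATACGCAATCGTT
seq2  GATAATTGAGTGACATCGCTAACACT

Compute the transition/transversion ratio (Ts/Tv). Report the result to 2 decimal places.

0.17

Transitions are A↔G and C↔T; transversions are all other mismatches.
Transitions: 2. Transversions: 12.
R = 2/12 = 0.166666… ≈ 0.17 (to 2 d.p.).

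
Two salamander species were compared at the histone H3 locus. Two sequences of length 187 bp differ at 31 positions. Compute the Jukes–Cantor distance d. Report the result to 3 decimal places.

0.187

p = 31/187 ≈ 0.165775.
d = −(3/4) ln(1 − 4p/3) = −0.75 ln(1 − 0.221033) = −0.75 ln(0.778967)
  = −0.75 × (-0.249787) = 0.187340 substitutions/site.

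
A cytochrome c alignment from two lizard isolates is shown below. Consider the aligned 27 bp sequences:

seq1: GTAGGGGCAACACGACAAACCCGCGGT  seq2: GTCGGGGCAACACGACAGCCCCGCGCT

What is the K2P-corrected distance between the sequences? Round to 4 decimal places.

Of 27 sites, 1 differences are transitions and 3 are transversions, so P = 1/27 ≈ 0.037037 and Q = 3/27 ≈ 0.111111.
Under the Kimura two-parameter model, d = −½ ln(1 − 2P − Q) − ¼ ln(1 − 2Q).
1 − 2P − Q = 0.814815, giving −½ ln(0.814815) = 0.102397.
1 − 2Q = 0.777778, giving −¼ ln(0.777778) = 0.062829.
d = 0.102397 + 0.062829 = 0.165226.

0.1652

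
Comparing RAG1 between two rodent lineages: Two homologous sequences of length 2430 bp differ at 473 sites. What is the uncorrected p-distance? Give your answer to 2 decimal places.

0.19

p = 473/2430 = 0.194650… ≈ 0.19 (to 2 d.p.).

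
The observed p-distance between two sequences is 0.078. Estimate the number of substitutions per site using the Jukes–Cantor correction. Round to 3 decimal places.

d = −(3/4) ln(1 − 4p/3) = −0.75 ln(1 − 0.104) = −0.75 ln(0.896)
  = −0.75 × (-0.109815) = 0.082361 substitutions/site.

0.082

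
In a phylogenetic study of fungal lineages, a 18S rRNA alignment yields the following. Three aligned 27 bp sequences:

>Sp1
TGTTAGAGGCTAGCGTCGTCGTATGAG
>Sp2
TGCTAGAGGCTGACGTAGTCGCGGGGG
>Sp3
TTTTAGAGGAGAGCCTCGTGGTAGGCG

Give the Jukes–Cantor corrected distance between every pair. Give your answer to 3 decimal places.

Sp1–Sp2: 8/27 sites differ → p ≈ 0.296296, d = −0.75 ln(1 − 0.395061) = 0.376971 ≈ 0.377.
Sp1–Sp3: 7/27 sites differ → p ≈ 0.259259, d = −0.75 ln(1 − 0.345679) = 0.318118 ≈ 0.318.
Sp2–Sp3: 12/27 sites differ → p ≈ 0.444444, d = −0.75 ln(1 − 0.592592) = 0.673455 ≈ 0.673.

d(Sp1,Sp2) = 0.377, d(Sp1,Sp3) = 0.318, d(Sp2,Sp3) = 0.673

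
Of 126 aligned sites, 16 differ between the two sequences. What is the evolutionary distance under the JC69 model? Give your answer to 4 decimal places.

p = 16/126 ≈ 0.126984.
d = −(3/4) ln(1 − 4p/3) = −0.75 ln(1 − 0.169312) = −0.75 ln(0.830688)
  = −0.75 × (-0.185501) = 0.139126 substitutions/site.

0.1391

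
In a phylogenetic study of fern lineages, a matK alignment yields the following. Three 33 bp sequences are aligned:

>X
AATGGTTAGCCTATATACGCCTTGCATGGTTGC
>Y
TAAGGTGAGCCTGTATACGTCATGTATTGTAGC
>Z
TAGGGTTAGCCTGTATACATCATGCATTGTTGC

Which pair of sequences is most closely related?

X–Y: 9/33 differ, p = 0.273, d = 0.339.
X–Z: 7/33 differ, p = 0.212, d = 0.249.
Y–Z: 5/33 differ, p = 0.152, d = 0.169.
The smallest distance is between Y and Z.

Y and Z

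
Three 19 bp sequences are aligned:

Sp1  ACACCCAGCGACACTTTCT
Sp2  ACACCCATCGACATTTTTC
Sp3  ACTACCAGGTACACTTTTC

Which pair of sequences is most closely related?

Sp1 and Sp2

Sp1–Sp2: 4/19 differ, p = 0.211, d = 0.247.
Sp1–Sp3: 6/19 differ, p = 0.316, d = 0.410.
Sp2–Sp3: 6/19 differ, p = 0.316, d = 0.410.
The smallest distance is between Sp1 and Sp2.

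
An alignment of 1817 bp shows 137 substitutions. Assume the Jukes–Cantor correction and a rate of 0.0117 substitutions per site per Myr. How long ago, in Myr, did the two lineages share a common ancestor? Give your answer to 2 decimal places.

p = 137/1817 ≈ 0.075399.
d = −(3/4) ln(1 − 4p/3) = −0.75 ln(1 − 0.100532) = −0.75 ln(0.899468)
  = −0.75 × (-0.105952) = 0.079464 substitutions/site.
Under a molecular clock d = 2μt, so t = d/(2μ) = 0.079464 / (2 × 0.0117) = 3.40 Myr.

3.40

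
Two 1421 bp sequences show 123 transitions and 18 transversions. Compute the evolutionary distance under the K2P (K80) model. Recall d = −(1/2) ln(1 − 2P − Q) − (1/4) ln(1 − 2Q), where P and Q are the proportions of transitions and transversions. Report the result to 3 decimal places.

P = 123/1421 ≈ 0.086559 and Q = 18/1421 ≈ 0.012667.
Under the Kimura two-parameter model, d = −½ ln(1 − 2P − Q) − ¼ ln(1 − 2Q).
1 − 2P − Q = 0.814215, giving −½ ln(0.814215) = 0.102765.
1 − 2Q = 0.974666, giving −¼ ln(0.974666) = 0.006415.
d = 0.102765 + 0.006415 = 0.109180.

0.109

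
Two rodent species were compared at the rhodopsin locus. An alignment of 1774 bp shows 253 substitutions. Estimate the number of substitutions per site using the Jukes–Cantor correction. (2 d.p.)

p = 253/1774 ≈ 0.142616.
d = −(3/4) ln(1 − 4p/3) = −0.75 ln(1 − 0.190155) = −0.75 ln(0.809845)
  = −0.75 × (-0.210912) = 0.158184 substitutions/site.

0.16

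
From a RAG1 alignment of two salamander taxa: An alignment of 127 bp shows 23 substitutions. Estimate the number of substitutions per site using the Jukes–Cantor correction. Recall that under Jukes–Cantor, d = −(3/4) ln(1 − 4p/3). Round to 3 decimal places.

0.207

p = 23/127 ≈ 0.181102.
d = −(3/4) ln(1 − 4p/3) = −0.75 ln(1 − 0.241469) = −0.75 ln(0.758531)
  = −0.75 × (-0.276372) = 0.207279 substitutions/site.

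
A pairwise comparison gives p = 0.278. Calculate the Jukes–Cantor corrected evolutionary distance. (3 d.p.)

d = −(3/4) ln(1 − 4p/3) = −0.75 ln(1 − 0.370667) = −0.75 ln(0.629333)
  = −0.75 × (-0.463095) = 0.347321 substitutions/site.

0.347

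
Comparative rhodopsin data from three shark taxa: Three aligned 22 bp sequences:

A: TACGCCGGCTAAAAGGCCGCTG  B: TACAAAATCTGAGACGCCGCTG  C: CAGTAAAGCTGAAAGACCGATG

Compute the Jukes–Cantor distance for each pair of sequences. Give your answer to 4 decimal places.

d(A,B) = 0.4975, d(A,C) = 0.5913, d(B,C) = 0.4975

A–B: 8/22 sites differ → p ≈ 0.363636, d = −0.75 ln(1 − 0.484848) = 0.497470 ≈ 0.4975.
A–C: 9/22 sites differ → p ≈ 0.409091, d = −0.75 ln(1 − 0.545455) = 0.591344 ≈ 0.5913.
B–C: 8/22 sites differ → p ≈ 0.363636, d = −0.75 ln(1 − 0.484848) = 0.497470 ≈ 0.4975.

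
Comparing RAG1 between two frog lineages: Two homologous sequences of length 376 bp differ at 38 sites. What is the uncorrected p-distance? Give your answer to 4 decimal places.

0.1011

p = 38/376 = 0.101063… ≈ 0.1011 (to 4 d.p.).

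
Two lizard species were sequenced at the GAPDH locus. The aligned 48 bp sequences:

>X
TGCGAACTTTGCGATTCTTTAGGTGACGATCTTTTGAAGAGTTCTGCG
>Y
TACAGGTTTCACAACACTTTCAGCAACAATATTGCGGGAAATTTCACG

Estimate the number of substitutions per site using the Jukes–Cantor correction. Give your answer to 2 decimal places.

The sequences differ at 25 of 48 sites, so p = 25/48 ≈ 0.520833.
d = −(3/4) ln(1 − 4p/3) = −0.75 ln(1 − 0.694444) = −0.75 ln(0.305556)
  = −0.75 × (-1.185622) = 0.889217 substitutions/site.

0.89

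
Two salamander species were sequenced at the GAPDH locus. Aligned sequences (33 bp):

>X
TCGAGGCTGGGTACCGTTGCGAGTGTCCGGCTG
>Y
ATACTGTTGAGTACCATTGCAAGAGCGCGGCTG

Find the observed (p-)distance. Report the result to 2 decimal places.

The sequences differ at 12 of 33 positions.
p = 12/33 = 0.363636… ≈ 0.36 (to 2 d.p.).

0.36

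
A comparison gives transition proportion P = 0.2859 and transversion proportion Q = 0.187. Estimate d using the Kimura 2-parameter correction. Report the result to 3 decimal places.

Under the Kimura two-parameter model, d = −½ ln(1 − 2P − Q) − ¼ ln(1 − 2Q).
1 − 2P − Q = 0.2412, giving −½ ln(0.2412) = 0.711064.
1 − 2Q = 0.626, giving −¼ ln(0.626) = 0.117101.
d = 0.711064 + 0.117101 = 0.828165.

0.828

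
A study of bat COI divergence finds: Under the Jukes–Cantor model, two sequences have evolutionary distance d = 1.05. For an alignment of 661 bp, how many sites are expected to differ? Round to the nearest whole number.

373

Invert JC69: p = (3/4)(1 − e^(−4d/3)) = 0.75 × (1 − e^(-1.4)) = 0.75 × (1 − 0.246597) = 0.565052.
Expected differing sites = pL ≈ 0.565052 × 661 = 373.499372 ≈ 373.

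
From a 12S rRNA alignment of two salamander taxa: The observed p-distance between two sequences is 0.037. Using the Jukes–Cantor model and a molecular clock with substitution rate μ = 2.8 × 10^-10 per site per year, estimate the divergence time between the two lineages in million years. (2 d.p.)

d = −(3/4) ln(1 − 4p/3) = −0.75 ln(1 − 0.049333) = −0.75 ln(0.950667)
  = −0.75 × (-0.050591) = 0.037943 substitutions/site.
Under a molecular clock d = 2μt, so t = d/(2μ) = 0.037943 / (2 × 2.8 × 10^-10) = 67.76 million years.

67.76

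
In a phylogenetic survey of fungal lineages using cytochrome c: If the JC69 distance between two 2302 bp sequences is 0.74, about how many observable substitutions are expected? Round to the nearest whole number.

Invert JC69: p = (3/4)(1 − e^(−4d/3)) = 0.75 × (1 − e^(-0.986667)) = 0.75 × (1 − 0.372817) = 0.470387.
Expected differing sites = pL ≈ 0.470387 × 2302 = 1082.830874 ≈ 1083.

1083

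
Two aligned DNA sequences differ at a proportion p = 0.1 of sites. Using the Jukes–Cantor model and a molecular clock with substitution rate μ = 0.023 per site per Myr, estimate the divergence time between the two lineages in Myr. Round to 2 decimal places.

2.33

d = −(3/4) ln(1 − 4p/3) = −0.75 ln(1 − 0.133333) = −0.75 ln(0.866667)
  = −0.75 × (-0.143100) = 0.107325 substitutions/site.
Under a molecular clock d = 2μt, so t = d/(2μ) = 0.107325 / (2 × 0.023) = 2.33 Myr.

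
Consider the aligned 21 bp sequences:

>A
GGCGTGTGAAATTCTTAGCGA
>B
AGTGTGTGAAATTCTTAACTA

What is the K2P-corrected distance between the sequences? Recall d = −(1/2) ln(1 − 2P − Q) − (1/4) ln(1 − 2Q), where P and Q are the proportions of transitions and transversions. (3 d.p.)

Of 21 sites, 3 differences are transitions and 1 are transversions, so P = 3/21 ≈ 0.142857 and Q = 1/21 ≈ 0.047619.
Under the Kimura two-parameter model, d = −½ ln(1 − 2P − Q) − ¼ ln(1 − 2Q).
1 − 2P − Q = 0.666667, giving −½ ln(0.666667) = 0.202732.
1 − 2Q = 0.904762, giving −¼ ln(0.904762) = 0.025021.
d = 0.202732 + 0.025021 = 0.227753.

0.228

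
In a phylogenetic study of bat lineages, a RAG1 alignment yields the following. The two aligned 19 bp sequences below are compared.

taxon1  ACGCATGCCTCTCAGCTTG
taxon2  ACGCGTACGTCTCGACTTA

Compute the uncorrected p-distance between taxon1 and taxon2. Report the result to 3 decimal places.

0.316

The sequences differ at 6 of 19 positions (sites 5, 7, 9, 14, 15, 19).
p = 6/19 = 0.315789… ≈ 0.316 (to 3 d.p.).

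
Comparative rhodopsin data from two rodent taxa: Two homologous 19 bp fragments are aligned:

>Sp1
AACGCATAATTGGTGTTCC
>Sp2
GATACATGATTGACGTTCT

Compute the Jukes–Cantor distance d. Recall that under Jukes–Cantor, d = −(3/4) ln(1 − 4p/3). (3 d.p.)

The sequences differ at 7 of 19 sites (1, 3, 4, 8, 13, 14, 19), so p = 7/19 ≈ 0.368421.
d = −(3/4) ln(1 − 4p/3) = −0.75 ln(1 − 0.491228) = −0.75 ln(0.508772)
  = −0.75 × (-0.675755) = 0.506816 substitutions/site.

0.507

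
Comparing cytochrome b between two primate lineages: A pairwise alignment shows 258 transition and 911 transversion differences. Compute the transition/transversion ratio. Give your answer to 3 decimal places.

R = 258/911 = 0.283205… ≈ 0.283 (to 3 d.p.).

0.283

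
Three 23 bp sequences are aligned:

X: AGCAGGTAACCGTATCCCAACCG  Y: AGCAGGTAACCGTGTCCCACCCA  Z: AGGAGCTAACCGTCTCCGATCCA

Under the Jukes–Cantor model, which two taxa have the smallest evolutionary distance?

X and Y

X–Y: 3/23 differ, p = 0.130, d = 0.143.
X–Z: 6/23 differ, p = 0.261, d = 0.321.
Y–Z: 5/23 differ, p = 0.217, d = 0.257.
The smallest distance is between X and Y.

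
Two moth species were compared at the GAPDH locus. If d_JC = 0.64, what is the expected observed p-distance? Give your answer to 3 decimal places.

0.431

p = (3/4)(1 − e^(−4d/3)) = 0.75 × (1 − e^(-0.853333)) = 0.75 × (1 − 0.425993) = 0.430505.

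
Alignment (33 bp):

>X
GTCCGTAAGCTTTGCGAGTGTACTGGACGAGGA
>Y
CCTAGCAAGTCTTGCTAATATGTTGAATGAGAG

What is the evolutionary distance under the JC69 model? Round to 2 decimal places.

The sequences differ at 16 of 33 sites, so p = 16/33 ≈ 0.484848.
d = −(3/4) ln(1 − 4p/3) = −0.75 ln(1 − 0.646464) = −0.75 ln(0.353536)
  = −0.75 × (-1.039770) = 0.779828 substitutions/site.

0.78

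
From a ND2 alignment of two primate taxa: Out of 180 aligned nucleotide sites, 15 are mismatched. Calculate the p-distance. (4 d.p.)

0.0833

p = 15/180 = 0.083333… ≈ 0.0833 (to 4 d.p.).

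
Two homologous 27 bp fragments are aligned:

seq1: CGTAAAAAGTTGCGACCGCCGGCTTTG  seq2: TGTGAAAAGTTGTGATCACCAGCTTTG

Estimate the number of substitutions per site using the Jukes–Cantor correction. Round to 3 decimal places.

The sequences differ at 6 of 27 sites (1, 4, 13, 16, 18, 21), so p = 6/27 ≈ 0.222222.
d = −(3/4) ln(1 − 4p/3) = −0.75 ln(1 − 0.296296) = −0.75 ln(0.703704)
  = −0.75 × (-0.351397) = 0.263548 substitutions/site.

0.264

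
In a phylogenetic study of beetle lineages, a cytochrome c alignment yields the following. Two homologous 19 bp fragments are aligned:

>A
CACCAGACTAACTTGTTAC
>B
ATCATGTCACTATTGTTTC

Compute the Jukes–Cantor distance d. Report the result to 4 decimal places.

0.9074

The sequences differ at 10 of 19 sites (1, 2, 4, 5, 7, 9, 10, 11, 12, 18), so p = 10/19 ≈ 0.526316.
d = −(3/4) ln(1 − 4p/3) = −0.75 ln(1 − 0.701755) = −0.75 ln(0.298245)
  = −0.75 × (-1.209840) = 0.907380 substitutions/site.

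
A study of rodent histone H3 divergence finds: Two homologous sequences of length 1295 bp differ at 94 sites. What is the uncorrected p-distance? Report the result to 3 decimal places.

0.073

p = 94/1295 = 0.072586… ≈ 0.073 (to 3 d.p.).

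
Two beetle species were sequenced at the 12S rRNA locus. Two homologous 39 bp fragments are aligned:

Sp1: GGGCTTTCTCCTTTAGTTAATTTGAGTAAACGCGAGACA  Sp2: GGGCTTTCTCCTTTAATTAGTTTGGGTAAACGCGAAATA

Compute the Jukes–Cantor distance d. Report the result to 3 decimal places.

The sequences differ at 5 of 39 sites (16, 20, 25, 36, 38), so p = 5/39 ≈ 0.128205.
d = −(3/4) ln(1 − 4p/3) = −0.75 ln(1 − 0.17094) = −0.75 ln(0.82906)
  = −0.75 × (-0.187463) = 0.140597 substitutions/site.

0.141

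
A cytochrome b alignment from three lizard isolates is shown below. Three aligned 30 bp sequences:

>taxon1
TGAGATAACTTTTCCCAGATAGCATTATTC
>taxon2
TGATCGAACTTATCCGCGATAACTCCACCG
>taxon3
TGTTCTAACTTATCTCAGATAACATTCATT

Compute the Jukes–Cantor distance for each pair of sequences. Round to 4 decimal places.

d(taxon1,taxon2) = 0.6467, d(taxon1,taxon3) = 0.3831, d(taxon2,taxon3) = 0.5716

taxon1–taxon2: 13/30 sites differ → p ≈ 0.433333, d = −0.75 ln(1 − 0.577777) = 0.646666 ≈ 0.6467.
taxon1–taxon3: 9/30 sites differ → p = 0.3, d = −0.75 ln(1 − 0.4) = 0.383119 ≈ 0.3831.
taxon2–taxon3: 12/30 sites differ → p = 0.4, d = −0.75 ln(1 − 0.533333) = 0.571605 ≈ 0.5716.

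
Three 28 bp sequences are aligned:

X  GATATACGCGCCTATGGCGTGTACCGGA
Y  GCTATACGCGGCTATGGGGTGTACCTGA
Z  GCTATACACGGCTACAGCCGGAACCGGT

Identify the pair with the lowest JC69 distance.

X and Y

X–Y: 4/28 differ, p = 0.143, d = 0.158.
X–Z: 9/28 differ, p = 0.321, d = 0.420.
Y–Z: 9/28 differ, p = 0.321, d = 0.420.
The smallest distance is between X and Y.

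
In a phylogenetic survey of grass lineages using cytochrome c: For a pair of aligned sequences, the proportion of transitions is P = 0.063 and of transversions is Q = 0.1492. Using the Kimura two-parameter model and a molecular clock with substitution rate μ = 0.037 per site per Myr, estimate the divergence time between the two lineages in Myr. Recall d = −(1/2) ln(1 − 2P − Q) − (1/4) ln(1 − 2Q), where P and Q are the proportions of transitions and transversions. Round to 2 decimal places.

Under the Kimura two-parameter model, d = −½ ln(1 − 2P − Q) − ¼ ln(1 − 2Q).
1 − 2P − Q = 0.7248, giving −½ ln(0.7248) = 0.160930.
1 − 2Q = 0.7016, giving −¼ ln(0.7016) = 0.088598.
d = 0.160930 + 0.088598 = 0.249528.
Under a molecular clock d = 2μt, so t = d/(2μ) = 0.249528 / (2 × 0.037) = 3.37 Myr.

3.37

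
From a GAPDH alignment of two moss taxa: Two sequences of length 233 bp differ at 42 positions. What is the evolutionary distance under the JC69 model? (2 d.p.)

0.21

p = 42/233 ≈ 0.180258.
d = −(3/4) ln(1 − 4p/3) = −0.75 ln(1 − 0.240344) = −0.75 ln(0.759656)
  = −0.75 × (-0.274890) = 0.206168 substitutions/site.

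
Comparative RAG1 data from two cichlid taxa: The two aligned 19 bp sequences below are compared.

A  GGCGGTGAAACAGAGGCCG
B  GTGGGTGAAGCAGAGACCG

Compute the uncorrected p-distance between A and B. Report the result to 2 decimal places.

0.21

The sequences differ at 4 of 19 positions (sites 2, 3, 10, 16).
p = 4/19 = 0.210526… ≈ 0.21 (to 2 d.p.).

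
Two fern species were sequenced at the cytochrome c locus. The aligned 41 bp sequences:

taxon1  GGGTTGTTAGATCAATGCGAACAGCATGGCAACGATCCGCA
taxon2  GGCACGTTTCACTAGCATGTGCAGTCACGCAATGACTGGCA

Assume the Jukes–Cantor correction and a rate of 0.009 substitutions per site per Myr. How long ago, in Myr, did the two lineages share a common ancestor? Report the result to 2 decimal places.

The sequences differ at 21 of 41 sites, so p = 21/41 ≈ 0.512195.
d = −(3/4) ln(1 − 4p/3) = −0.75 ln(1 − 0.682927) = −0.75 ln(0.317073)
  = −0.75 × (-1.148623) = 0.861467 substitutions/site.
Under a molecular clock d = 2μt, so t = d/(2μ) = 0.861467 / (2 × 0.009) = 47.86 Myr.

47.86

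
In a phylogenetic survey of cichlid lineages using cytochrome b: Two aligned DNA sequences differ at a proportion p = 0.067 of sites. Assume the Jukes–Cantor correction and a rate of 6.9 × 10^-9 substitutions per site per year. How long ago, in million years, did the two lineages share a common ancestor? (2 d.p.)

d = −(3/4) ln(1 − 4p/3) = −0.75 ln(1 − 0.089333) = −0.75 ln(0.910667)
  = −0.75 × (-0.093578) = 0.070184 substitutions/site.
Under a molecular clock d = 2μt, so t = d/(2μ) = 0.070184 / (2 × 6.9 × 10^-9) = 5.09 million years.

5.09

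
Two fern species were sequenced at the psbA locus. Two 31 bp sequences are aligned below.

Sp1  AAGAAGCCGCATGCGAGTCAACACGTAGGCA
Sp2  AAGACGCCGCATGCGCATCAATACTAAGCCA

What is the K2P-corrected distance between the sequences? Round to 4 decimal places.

Of 31 sites, 2 differences are transitions and 5 are transversions, so P = 2/31 ≈ 0.064516 and Q = 5/31 ≈ 0.16129.
Under the Kimura two-parameter model, d = −½ ln(1 − 2P − Q) − ¼ ln(1 − 2Q).
1 − 2P − Q = 0.709678, giving −½ ln(0.709678) = 0.171472.
1 − 2Q = 0.67742, giving −¼ ln(0.67742) = 0.097366.
d = 0.171472 + 0.097366 = 0.268838.

0.2688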